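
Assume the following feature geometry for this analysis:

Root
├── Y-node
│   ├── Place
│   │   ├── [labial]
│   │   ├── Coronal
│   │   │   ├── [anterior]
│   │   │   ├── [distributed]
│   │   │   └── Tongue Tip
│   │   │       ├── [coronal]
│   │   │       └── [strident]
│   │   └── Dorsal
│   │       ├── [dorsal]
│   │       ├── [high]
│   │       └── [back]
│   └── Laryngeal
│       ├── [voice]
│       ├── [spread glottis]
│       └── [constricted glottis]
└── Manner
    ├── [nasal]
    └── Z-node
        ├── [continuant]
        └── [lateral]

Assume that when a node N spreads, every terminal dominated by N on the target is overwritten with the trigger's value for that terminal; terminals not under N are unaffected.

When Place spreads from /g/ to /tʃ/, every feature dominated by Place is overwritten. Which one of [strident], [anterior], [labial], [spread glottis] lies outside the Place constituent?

Under this geometry, Place contains [labial], [anterior], [distributed], [coronal], [strident], [dorsal], [high], [back].
[labial], [strident], [anterior] all lie under Place, so they are overwritten when Place spreads.
[spread glottis] attaches under Laryngeal, not under Place, so /tʃ/ retains its own value for [spread glottis].

[spread glottis]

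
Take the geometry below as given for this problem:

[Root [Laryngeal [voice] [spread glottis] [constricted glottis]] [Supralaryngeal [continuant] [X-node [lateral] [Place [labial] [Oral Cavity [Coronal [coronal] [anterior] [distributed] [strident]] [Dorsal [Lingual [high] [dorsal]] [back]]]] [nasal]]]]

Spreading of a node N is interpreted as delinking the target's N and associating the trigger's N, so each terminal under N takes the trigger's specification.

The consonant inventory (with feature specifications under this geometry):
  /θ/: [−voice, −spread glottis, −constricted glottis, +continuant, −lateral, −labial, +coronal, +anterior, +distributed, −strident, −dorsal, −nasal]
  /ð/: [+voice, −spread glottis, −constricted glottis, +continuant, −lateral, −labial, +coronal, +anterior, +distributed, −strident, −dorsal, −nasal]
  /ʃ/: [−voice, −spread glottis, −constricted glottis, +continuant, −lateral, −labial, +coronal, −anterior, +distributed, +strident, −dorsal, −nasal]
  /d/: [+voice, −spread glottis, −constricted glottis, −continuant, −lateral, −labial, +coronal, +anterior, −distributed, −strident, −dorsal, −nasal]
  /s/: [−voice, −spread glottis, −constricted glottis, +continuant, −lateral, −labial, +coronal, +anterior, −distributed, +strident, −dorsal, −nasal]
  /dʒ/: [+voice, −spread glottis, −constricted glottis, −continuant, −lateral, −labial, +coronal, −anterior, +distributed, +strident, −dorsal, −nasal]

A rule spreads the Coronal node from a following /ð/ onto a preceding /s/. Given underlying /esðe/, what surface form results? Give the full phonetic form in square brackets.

Coronal immediately or transitively dominates [coronal], [anterior], [distributed], [strident].
After delinking /s/'s Coronal and linking /ð/'s, the affected terminals become [+coronal], [+anterior], [+distributed], [−strident]; [voice], [spread glottis], [constricted glottis], … (outside Coronal) are retained from /s/.
Among the inventory, only /θ/ has exactly this specification, giving the surface form [eθðe].

[eθðe]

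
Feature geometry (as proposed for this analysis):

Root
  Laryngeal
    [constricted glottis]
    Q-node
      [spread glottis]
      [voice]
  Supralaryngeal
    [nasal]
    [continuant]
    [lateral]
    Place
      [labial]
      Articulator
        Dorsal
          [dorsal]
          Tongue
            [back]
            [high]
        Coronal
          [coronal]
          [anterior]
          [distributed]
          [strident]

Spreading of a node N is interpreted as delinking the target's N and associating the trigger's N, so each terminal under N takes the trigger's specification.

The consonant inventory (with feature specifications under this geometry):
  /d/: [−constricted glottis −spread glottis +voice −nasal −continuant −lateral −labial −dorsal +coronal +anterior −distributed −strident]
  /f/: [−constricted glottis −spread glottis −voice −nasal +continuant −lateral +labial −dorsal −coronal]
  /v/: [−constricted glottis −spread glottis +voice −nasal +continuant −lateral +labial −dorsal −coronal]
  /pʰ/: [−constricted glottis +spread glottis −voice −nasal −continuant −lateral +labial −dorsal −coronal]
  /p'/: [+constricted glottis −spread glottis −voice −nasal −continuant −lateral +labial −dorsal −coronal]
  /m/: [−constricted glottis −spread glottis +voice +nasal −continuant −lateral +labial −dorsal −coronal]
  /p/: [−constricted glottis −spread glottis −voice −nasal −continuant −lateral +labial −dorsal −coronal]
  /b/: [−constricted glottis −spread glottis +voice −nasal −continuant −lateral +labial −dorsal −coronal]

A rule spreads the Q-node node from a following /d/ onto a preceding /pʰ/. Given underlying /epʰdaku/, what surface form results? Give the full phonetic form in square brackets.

[ebdaku]

Terminals under Q-node in this geometry: [spread glottis], [voice].
Spreading Q-node from /d/ onto /pʰ/ replaces those values with /d/'s: [−spread glottis], [+voice]. Features outside Q-node ([constricted glottis], [nasal], [continuant], …) stay as in /pʰ/.
This feature bundle is that of [b], so /epʰdaku/ surfaces as [ebdaku].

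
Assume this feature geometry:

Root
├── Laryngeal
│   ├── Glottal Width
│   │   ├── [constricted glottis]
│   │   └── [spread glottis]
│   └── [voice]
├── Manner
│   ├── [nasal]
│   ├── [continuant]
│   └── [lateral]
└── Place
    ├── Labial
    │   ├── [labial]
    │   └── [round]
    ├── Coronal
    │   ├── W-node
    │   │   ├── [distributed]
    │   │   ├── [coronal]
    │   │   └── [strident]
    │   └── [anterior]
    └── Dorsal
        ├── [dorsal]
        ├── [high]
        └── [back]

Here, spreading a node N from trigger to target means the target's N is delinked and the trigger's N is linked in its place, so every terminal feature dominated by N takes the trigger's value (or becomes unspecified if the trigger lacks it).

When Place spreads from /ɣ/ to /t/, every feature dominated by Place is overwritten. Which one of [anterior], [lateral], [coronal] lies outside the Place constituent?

Place dominates exactly [labial], [round], [distributed], [coronal], [strident], [anterior], [dorsal], [high], [back].
[coronal], [anterior] all lie under Place, so they are overwritten when Place spreads.
But [lateral] is a dependent of Manner, outside Place; it is therefore untouched by the spreading.

[lateral]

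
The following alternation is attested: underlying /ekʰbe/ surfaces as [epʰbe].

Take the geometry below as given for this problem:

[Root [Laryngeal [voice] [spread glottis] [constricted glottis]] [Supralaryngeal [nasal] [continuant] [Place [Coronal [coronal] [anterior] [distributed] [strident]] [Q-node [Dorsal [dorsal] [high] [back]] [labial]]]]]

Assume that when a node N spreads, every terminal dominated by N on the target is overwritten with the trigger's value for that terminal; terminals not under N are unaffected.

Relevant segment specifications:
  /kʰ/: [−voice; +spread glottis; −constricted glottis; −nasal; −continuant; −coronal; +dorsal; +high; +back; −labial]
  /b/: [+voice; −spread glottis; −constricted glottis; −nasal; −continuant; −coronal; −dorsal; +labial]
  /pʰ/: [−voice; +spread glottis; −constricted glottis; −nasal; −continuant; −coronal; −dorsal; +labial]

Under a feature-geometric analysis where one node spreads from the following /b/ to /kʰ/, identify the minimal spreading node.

Feature comparison: [labial], [dorsal], [high], [back] differ between /kʰ/ and [pʰ]; the remaining terminals match.
Tracing each changed feature up the tree, the paths first meet at Q-node; any lower node misses at least one of them.
Spreading Q-node from /b/ overwrites each of those terminals with /b/'s values, yielding exactly [pʰ].
Features on which the two segments disagree outside Q-node, such as [voice], [spread glottis], are unchanged — nothing dominating them spread, and Q-node is the minimal sufficient constituent.

Q-node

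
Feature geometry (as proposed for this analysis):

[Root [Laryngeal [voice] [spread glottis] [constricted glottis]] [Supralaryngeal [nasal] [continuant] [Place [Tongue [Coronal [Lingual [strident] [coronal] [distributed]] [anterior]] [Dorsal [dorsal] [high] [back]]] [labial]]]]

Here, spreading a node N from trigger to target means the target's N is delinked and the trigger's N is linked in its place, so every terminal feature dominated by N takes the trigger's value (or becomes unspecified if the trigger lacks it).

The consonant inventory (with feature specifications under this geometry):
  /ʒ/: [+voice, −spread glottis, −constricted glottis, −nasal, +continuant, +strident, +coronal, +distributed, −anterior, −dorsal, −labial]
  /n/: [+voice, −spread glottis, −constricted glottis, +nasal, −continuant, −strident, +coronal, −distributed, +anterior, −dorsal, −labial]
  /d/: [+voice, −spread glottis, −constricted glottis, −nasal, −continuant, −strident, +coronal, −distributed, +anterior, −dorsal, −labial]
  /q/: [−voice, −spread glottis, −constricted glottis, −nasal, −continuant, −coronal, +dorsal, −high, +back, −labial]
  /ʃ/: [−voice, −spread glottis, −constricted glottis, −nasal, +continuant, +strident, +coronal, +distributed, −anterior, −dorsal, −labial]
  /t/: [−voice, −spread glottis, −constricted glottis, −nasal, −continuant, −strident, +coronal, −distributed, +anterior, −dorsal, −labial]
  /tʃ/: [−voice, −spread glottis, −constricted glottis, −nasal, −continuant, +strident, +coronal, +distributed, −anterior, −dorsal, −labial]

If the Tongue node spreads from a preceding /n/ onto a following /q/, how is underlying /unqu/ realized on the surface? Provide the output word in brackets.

Tongue immediately or transitively dominates [strident], [coronal], [distributed], [anterior], [dorsal], [high], [back].
The target acquires /n/'s values for everything under Tongue — [−strident], [+coronal], [−distributed], [+anterior], [−dorsal] — while keeping its own [voice], [spread glottis], [constricted glottis], ….
Among the inventory, only /t/ has exactly this specification, giving the surface form [untu].

[untu]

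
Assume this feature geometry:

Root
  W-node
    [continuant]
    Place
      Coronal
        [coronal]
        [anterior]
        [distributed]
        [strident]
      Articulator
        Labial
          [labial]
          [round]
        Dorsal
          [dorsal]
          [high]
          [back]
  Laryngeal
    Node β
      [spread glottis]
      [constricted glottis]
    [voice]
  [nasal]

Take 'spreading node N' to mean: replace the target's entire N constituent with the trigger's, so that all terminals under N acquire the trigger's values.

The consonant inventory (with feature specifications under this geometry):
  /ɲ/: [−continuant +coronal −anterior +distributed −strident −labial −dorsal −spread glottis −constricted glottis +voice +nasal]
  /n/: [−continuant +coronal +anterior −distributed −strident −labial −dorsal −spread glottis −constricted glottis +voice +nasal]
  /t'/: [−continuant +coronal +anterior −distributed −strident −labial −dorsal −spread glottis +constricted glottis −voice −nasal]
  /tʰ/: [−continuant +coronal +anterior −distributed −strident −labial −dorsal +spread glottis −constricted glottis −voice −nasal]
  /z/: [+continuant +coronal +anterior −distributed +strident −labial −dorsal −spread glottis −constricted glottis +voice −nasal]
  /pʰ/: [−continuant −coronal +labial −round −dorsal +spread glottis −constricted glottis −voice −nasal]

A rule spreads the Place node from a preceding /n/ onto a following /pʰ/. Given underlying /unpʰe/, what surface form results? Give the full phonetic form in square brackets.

[untʰe]

Place immediately or transitively dominates [coronal], [anterior], [distributed], [strident], [labial], [round], [dorsal], [high], [back].
After delinking /pʰ/'s Place and linking /n/'s, the affected terminals become [+coronal], [+anterior], [−distributed], [−strident], [−labial], [−dorsal]; [continuant], [spread glottis], [constricted glottis], … (outside Place) are retained from /pʰ/.
Among the inventory, only /tʰ/ has exactly this specification, giving the surface form [untʰe].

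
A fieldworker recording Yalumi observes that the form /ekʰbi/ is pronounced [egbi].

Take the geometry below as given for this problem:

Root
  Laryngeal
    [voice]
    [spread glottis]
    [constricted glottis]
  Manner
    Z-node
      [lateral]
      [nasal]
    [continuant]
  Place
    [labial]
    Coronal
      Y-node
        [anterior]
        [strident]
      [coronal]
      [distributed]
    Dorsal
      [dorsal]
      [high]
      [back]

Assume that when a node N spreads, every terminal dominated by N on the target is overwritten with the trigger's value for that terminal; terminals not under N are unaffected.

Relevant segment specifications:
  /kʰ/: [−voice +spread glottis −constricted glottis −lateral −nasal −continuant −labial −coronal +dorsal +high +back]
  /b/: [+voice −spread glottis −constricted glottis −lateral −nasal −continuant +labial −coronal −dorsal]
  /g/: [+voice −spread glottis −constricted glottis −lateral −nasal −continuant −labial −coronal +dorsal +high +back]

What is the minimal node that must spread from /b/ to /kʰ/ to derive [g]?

Laryngeal

Comparing /kʰ/ with its surface form [g], the features that change are [voice], [spread glottis].
These terminals are all dominated by Laryngeal, and no proper subconstituent of Laryngeal covers them all; Laryngeal is their lowest common ancestor.
Spreading Laryngeal from /b/ overwrites each of those terminals with /b/'s values, yielding exactly [g].
[labial], [dorsal] — on which /b/ differs from /kʰ/ — are unchanged, so Root cannot have spread; the constituent is no larger than Laryngeal.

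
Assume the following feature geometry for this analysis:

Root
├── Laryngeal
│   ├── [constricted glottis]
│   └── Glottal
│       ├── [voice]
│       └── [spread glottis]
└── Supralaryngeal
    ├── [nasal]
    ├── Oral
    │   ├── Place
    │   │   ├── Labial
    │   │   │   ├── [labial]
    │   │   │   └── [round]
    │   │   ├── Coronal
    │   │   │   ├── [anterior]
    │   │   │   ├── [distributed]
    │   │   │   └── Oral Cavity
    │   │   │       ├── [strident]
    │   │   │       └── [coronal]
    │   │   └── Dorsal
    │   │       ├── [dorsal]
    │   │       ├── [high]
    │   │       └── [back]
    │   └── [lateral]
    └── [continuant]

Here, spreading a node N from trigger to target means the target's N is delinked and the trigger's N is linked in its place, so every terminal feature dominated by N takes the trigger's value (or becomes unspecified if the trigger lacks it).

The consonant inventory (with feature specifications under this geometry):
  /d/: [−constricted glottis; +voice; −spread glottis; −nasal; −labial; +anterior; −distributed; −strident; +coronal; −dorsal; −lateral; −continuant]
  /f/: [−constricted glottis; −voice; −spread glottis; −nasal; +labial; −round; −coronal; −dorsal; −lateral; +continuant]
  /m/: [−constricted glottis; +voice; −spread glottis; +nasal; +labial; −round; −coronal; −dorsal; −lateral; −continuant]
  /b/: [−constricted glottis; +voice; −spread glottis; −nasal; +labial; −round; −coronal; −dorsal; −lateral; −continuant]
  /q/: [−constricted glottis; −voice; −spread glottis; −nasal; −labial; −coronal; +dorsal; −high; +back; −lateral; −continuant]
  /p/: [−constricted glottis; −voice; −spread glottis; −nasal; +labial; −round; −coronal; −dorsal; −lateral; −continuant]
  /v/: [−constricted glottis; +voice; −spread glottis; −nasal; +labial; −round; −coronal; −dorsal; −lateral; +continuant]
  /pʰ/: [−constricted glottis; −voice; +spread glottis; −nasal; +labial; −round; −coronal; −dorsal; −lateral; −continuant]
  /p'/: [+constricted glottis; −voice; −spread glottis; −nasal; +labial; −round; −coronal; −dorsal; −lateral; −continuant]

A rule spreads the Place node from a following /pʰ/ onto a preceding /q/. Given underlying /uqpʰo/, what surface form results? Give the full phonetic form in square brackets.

[uppʰo]

Place immediately or transitively dominates [labial], [round], [anterior], [distributed], [strident], [coronal], [dorsal], [high], [back].
The target acquires /pʰ/'s values for everything under Place — [+labial], [−round], [−coronal], [−dorsal] — while keeping its own [constricted glottis], [voice], [spread glottis], ….
This feature bundle is that of [p], so /uqpʰo/ surfaces as [uppʰo].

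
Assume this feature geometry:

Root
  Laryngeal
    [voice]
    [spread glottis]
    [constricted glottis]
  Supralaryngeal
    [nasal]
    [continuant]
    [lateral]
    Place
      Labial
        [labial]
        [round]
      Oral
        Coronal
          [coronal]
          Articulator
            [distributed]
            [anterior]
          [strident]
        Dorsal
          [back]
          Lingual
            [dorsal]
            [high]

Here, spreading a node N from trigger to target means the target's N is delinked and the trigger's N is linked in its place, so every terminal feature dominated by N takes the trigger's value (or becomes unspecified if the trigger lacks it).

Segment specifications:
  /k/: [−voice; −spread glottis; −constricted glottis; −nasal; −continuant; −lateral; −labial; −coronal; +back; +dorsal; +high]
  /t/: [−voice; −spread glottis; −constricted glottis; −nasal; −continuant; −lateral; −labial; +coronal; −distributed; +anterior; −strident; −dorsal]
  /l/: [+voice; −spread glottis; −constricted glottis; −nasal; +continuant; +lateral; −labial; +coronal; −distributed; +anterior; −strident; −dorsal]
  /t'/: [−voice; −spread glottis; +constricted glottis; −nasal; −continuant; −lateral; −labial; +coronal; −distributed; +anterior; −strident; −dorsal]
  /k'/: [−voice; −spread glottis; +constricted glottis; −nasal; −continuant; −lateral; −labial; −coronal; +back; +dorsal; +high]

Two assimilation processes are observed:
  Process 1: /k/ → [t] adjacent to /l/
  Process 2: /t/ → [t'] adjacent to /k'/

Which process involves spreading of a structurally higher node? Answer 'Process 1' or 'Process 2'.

Process 1 alters [coronal], [anterior], [distributed], [strident], [dorsal], [high], [back]; the lowest common ancestor is Oral (depth 3 from Root).
Process 2: the feature that changes is [constricted glottis]; the minimal node is [constricted glottis] (depth 2).
[constricted glottis] (depth 2) sits above Oral (depth 3), making Process 2 the one with the higher spreading node.

Process 2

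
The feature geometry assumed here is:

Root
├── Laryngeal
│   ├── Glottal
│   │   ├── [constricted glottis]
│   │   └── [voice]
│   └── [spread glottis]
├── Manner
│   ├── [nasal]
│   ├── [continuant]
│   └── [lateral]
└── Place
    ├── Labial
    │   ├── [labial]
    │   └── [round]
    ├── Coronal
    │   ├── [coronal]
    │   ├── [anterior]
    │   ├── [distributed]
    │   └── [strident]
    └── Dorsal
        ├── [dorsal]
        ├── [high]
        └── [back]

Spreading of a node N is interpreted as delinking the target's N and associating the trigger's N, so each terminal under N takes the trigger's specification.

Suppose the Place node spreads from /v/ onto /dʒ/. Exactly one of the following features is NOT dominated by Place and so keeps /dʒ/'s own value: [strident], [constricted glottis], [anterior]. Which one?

[constricted glottis]

Place dominates exactly [labial], [round], [coronal], [anterior], [distributed], [strident], [dorsal], [high], [back].
Spreading Place replaces [strident], [anterior] with the trigger's values, since each sits inside the Place constituent.
[constricted glottis] is not within the Place subtree (it hangs from Glottal), so /dʒ/'s [constricted glottis] value survives.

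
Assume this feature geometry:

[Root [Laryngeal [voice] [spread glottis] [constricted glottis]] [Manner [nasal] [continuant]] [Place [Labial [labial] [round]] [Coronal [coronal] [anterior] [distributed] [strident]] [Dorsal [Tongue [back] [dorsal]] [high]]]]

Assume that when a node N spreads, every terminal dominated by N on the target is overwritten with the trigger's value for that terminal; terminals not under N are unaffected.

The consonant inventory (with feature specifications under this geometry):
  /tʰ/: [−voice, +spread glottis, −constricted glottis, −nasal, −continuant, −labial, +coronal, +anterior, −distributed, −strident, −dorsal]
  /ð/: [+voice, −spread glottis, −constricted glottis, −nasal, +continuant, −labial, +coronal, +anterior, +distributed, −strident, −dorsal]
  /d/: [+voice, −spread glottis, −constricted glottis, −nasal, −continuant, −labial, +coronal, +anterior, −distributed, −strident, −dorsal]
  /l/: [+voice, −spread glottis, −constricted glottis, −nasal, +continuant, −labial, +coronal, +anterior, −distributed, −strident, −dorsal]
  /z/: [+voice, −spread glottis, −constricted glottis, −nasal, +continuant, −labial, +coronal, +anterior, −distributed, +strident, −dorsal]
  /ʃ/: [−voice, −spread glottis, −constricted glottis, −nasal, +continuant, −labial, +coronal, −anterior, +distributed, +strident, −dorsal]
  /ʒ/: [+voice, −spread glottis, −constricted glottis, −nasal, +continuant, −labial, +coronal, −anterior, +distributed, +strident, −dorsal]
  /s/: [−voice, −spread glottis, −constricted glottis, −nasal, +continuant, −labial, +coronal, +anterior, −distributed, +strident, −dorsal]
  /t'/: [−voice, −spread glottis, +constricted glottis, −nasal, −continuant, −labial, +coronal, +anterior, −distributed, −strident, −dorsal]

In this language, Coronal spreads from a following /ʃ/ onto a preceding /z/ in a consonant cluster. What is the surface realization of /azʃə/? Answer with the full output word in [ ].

Coronal immediately or transitively dominates [coronal], [anterior], [distributed], [strident].
Spreading Coronal from /ʃ/ onto /z/ replaces those values with /ʃ/'s: [+coronal], [−anterior], [+distributed], [+strident]. Features outside Coronal ([voice], [spread glottis], [constricted glottis], …) stay as in /z/.
Among the inventory, only /ʒ/ has exactly this specification, giving the surface form [aʒʃə].

[aʒʃə]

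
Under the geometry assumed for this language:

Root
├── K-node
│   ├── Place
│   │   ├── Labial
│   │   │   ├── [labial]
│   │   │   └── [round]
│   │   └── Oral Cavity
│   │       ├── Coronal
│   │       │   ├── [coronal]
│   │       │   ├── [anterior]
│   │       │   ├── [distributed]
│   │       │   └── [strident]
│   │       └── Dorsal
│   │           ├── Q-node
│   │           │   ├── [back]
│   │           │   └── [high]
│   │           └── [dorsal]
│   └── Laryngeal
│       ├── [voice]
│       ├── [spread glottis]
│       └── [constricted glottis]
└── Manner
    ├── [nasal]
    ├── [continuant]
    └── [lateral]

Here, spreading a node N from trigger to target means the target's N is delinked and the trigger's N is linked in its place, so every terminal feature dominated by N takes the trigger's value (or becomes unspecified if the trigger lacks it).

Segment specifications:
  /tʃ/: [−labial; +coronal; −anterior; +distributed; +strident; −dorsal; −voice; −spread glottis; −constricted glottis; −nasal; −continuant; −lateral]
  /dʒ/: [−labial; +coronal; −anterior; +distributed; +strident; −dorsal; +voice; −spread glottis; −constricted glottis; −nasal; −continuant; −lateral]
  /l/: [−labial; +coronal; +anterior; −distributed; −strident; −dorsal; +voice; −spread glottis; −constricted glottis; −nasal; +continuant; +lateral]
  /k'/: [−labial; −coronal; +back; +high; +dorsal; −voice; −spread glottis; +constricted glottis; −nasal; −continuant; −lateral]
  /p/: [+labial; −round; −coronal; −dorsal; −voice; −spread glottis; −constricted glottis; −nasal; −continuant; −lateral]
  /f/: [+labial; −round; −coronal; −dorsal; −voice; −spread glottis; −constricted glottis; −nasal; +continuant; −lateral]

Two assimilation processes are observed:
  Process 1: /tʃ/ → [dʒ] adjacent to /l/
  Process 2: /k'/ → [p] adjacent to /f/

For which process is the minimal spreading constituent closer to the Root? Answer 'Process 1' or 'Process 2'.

Process 2

Process 1: the feature that changes is [voice]; the minimal node is [voice] (depth 3).
Process 2 alters [constricted glottis], [labial], [round], [dorsal], [high], [back]; the lowest common ancestor is K-node (depth 1 from Root).
Depth 1 < depth 3; Process 2 involves the structurally higher constituent K-node.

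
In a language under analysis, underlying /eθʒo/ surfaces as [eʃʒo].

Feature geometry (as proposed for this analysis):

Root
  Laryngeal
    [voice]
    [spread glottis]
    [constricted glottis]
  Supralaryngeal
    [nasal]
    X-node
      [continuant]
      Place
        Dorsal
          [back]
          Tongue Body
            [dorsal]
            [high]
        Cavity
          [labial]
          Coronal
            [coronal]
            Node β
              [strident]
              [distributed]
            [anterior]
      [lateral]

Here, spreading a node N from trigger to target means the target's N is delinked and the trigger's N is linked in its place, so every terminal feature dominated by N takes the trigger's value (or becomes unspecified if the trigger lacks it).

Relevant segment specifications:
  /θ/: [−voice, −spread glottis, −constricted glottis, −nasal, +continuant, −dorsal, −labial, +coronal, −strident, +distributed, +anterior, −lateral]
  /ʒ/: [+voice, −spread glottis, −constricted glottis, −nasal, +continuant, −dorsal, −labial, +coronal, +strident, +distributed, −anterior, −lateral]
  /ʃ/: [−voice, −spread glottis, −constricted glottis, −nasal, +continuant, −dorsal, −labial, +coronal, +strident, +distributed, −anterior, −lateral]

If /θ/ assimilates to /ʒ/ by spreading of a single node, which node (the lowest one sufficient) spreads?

/θ/ and [ʃ] differ in [anterior], [strident]; every other specified feature is identical.
In this geometry the lowest node dominating all of them is Coronal: every daughter of Coronal dominates only a proper subset, so no lower node suffices.
Spreading Coronal from /ʒ/ overwrites each of those terminals with /ʒ/'s values, yielding exactly [ʃ].
[voice] stays as in /θ/ although /ʒ/ differs there, so no node dominating it spread; among the remaining candidates Coronal is the lowest that derives the output.

Coronal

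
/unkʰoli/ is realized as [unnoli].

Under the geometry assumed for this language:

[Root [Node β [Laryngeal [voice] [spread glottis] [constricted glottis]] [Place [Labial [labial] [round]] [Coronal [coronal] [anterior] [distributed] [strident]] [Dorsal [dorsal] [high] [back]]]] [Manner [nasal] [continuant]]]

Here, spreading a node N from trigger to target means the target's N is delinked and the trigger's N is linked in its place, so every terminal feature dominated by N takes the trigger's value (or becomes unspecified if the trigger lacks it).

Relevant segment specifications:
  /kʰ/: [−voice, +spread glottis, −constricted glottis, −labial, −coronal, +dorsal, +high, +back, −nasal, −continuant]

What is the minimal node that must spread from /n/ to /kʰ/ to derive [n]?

/kʰ/ and [n] differ in [voice], [spread glottis], [nasal], [coronal], [anterior], [distributed], [strident], [dorsal], [high], [back]; every other specified feature is identical.
These terminals are all dominated by Root, and no proper subconstituent of Root covers them all; Root is their lowest common ancestor.
If Root spreads, every terminal under it takes /n/'s value, producing [n] as observed.

Root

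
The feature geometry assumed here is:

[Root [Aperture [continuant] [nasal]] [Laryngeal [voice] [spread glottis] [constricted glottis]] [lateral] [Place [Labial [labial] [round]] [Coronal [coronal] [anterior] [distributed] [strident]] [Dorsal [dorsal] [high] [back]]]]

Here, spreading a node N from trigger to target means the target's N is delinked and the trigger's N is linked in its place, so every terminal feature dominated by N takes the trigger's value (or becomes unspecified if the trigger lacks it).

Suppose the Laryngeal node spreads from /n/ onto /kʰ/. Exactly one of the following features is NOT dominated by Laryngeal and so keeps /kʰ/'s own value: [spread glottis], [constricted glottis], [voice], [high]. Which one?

Under this geometry, Laryngeal contains [voice], [spread glottis], [constricted glottis].
Of the listed options, [voice], [constricted glottis], [spread glottis] are among these and would be overwritten by spreading Laryngeal.
[high] is not within the Laryngeal subtree (it hangs from Dorsal), so /kʰ/'s [high] value survives.

[high]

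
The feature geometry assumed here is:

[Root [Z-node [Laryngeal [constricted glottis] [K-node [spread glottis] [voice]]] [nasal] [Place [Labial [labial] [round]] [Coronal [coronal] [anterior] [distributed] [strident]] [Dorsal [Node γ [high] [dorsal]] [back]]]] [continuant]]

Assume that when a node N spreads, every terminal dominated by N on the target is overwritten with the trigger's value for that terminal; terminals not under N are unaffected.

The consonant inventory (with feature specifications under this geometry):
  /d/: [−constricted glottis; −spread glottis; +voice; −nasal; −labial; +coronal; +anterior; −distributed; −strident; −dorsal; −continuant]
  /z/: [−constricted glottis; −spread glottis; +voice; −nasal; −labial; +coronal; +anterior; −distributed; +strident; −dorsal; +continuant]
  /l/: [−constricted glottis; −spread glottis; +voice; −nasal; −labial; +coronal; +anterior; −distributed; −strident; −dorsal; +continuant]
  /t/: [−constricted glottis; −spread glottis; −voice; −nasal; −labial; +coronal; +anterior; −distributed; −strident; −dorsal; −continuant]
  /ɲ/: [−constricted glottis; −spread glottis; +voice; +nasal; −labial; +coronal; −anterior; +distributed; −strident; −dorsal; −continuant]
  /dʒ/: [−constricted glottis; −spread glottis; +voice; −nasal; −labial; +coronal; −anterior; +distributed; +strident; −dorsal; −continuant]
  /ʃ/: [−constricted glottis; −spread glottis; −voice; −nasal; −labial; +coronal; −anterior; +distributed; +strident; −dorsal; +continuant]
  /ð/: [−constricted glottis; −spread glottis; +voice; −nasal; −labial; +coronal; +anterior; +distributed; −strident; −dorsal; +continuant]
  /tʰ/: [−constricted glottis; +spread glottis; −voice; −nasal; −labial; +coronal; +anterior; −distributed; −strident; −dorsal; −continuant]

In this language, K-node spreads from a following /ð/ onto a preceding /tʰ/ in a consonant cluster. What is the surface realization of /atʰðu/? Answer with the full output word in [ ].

The K-node node dominates the terminals [spread glottis], [voice].
Spreading K-node from /ð/ onto /tʰ/ replaces those values with /ð/'s: [−spread glottis], [+voice]. Features outside K-node ([constricted glottis], [nasal], [labial], …) stay as in /tʰ/.
This feature bundle is that of [d], so /atʰðu/ surfaces as [adðu].

[adðu]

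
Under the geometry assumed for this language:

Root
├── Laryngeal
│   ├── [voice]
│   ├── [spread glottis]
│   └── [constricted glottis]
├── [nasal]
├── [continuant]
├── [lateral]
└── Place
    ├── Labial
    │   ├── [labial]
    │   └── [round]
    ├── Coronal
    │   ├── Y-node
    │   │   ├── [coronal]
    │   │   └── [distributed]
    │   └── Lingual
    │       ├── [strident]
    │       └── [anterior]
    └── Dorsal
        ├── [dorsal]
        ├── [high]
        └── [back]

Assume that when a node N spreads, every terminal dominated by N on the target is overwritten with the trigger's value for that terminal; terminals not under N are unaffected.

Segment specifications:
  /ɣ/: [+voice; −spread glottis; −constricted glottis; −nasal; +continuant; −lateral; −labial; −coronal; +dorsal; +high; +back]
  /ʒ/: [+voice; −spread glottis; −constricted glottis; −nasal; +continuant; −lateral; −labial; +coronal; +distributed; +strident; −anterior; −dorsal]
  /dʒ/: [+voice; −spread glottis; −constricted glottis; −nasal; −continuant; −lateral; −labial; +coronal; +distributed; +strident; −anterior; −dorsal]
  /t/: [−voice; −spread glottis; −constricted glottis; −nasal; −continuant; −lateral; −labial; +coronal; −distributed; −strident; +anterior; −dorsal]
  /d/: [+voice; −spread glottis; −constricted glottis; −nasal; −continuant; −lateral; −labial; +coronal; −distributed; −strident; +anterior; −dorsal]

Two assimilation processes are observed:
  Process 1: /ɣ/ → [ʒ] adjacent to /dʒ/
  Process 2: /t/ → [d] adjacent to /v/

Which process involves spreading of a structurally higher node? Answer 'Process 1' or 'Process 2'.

Process 1

Process 1 alters [coronal], [anterior], [distributed], [strident], [dorsal], [high], [back]; the lowest common ancestor is Place (depth 1 from Root).
Process 2 alters [voice]; the lowest dominating node is [voice] (depth 2 from Root).
Place is closer to Root than [voice], so Process 1 spreads the higher node.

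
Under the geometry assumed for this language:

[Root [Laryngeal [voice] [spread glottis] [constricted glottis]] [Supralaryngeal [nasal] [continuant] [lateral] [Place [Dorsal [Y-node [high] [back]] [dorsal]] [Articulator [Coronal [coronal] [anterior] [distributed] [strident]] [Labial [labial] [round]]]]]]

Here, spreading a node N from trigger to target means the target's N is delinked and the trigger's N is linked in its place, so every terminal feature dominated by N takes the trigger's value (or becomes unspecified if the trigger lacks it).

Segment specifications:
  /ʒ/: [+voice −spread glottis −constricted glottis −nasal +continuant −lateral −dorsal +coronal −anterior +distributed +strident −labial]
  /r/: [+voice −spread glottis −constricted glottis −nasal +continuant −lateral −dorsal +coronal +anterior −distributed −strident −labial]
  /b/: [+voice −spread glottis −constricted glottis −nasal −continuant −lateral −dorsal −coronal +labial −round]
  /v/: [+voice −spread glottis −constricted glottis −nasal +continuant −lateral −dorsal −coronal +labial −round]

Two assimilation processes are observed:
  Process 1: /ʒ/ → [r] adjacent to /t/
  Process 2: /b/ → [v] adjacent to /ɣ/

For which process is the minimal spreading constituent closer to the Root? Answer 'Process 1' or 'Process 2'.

Process 1: the features that change are [anterior], [distributed], [strident]; the minimal node is Coronal (depth 4).
Process 2 alters [continuant]; the lowest dominating node is [continuant] (depth 2 from Root).
Depth 2 < depth 4; Process 2 involves the structurally higher constituent [continuant].

Process 2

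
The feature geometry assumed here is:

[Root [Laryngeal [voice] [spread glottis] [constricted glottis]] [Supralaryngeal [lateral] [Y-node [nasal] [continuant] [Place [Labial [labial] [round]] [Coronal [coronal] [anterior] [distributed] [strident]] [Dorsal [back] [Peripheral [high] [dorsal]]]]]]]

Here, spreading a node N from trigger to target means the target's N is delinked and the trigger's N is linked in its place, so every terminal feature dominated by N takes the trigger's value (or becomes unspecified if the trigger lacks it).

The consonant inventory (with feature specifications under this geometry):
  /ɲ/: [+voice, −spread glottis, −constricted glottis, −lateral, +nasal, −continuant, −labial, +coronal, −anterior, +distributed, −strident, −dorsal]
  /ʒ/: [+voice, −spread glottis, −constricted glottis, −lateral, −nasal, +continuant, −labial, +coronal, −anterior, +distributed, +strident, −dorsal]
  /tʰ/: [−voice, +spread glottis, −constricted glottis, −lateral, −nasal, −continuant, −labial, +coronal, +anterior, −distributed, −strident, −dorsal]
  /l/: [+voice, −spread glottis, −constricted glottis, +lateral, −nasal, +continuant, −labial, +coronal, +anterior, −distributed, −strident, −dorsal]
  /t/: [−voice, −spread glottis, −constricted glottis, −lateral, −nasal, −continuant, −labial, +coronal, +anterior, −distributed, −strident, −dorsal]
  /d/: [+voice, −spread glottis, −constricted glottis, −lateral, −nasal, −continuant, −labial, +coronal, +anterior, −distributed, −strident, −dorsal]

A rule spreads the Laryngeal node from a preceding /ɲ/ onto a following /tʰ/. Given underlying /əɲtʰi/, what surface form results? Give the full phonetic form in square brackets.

[əɲdi]

Terminals under Laryngeal in this geometry: [voice], [spread glottis], [constricted glottis].
The target acquires /ɲ/'s values for everything under Laryngeal — [+voice], [−spread glottis], [−constricted glottis] — while keeping its own [lateral], [nasal], [continuant], ….
Among the inventory, only /d/ has exactly this specification, giving the surface form [əɲdi].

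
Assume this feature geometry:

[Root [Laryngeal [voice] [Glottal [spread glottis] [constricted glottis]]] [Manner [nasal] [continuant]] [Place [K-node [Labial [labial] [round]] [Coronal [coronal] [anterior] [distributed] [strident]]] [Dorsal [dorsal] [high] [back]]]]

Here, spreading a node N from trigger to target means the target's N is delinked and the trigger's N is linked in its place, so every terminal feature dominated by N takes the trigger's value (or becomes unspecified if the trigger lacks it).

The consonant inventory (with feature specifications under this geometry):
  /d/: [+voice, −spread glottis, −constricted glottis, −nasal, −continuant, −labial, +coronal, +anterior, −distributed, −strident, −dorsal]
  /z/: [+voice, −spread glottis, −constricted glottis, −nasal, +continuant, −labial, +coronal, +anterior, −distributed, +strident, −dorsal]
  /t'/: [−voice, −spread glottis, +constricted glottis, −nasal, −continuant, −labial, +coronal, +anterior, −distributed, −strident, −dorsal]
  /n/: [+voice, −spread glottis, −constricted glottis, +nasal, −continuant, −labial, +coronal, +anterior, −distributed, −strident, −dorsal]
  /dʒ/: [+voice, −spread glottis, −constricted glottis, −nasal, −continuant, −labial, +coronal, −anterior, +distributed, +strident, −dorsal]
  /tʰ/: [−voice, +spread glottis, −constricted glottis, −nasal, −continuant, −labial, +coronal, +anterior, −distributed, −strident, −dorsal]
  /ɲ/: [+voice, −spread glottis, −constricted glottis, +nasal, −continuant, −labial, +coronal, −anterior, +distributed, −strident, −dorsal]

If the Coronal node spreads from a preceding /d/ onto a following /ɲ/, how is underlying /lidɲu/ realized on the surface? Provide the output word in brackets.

[lidnu]

Terminals under Coronal in this geometry: [coronal], [anterior], [distributed], [strident].
The target acquires /d/'s values for everything under Coronal — [+coronal], [+anterior], [−distributed], [−strident] — while keeping its own [voice], [spread glottis], [constricted glottis], ….
The resulting bundle matches /n/ in the inventory; substituting it for /ɲ/ gives [lidnu].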